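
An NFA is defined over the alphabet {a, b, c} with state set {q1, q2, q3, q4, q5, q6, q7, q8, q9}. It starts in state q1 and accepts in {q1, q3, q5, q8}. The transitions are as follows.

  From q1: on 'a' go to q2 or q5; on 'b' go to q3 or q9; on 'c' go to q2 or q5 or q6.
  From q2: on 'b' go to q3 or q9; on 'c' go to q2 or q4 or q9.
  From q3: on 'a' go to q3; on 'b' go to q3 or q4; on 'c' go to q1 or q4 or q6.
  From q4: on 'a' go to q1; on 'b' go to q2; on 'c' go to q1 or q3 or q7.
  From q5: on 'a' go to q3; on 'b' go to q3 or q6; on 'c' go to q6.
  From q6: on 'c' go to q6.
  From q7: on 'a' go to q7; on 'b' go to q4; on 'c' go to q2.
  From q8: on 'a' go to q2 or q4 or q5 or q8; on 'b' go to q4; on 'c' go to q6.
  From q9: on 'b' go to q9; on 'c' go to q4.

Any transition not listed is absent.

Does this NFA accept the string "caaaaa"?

Start in {q1}.
Read 'c': q1→{q2, q5, q6}; now {q2, q5, q6}.
Read 'a': q2→∅, q5→{q3}, q6→∅; now {q3}.
Read 'a': q3→{q3}; now {q3}.
Read 'a': q3→{q3}; now {q3}.
Read 'a': q3→{q3}; now {q3}.
Read 'a': q3→{q3}; now {q3}.
The final set {q3} contains the accepting state q3.

Yes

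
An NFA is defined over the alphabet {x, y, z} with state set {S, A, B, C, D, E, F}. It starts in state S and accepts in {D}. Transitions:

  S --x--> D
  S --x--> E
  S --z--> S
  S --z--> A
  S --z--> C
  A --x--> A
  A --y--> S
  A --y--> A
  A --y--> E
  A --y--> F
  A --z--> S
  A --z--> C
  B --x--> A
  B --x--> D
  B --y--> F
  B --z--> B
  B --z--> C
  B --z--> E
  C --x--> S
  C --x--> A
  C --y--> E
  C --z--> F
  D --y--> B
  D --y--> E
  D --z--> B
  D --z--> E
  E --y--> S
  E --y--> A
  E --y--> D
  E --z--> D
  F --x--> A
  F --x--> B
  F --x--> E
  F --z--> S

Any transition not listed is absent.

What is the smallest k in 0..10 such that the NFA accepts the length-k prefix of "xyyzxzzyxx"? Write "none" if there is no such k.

1

Start in {S}.
Read 'x': S→{D, E}; now {D, E}.
None of the earlier sets intersect F, but {D, E} does.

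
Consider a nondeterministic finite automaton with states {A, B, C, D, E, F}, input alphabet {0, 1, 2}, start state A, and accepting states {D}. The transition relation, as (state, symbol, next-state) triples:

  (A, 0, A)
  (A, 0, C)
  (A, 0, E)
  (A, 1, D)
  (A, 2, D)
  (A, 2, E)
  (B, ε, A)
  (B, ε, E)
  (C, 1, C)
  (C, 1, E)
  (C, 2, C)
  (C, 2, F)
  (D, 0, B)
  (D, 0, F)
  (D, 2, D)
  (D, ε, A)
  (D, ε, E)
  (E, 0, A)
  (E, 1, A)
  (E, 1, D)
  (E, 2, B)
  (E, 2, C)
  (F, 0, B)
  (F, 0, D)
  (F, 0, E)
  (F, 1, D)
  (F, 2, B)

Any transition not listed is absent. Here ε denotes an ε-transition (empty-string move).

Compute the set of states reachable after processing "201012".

Start in {A}.
Read '2': {A} → {A, D, E}.
Read '0': {A, D, E} → {A, B, C, E, F}.
Read '1': {A, B, C, E, F} → {A, C, D, E}.
Read '0': {A, C, D, E} → {A, B, C, E, F}.
Read '1': {A, B, C, E, F} → {A, C, D, E}.
Read '2': {A, C, D, E} → {A, B, C, D, E, F}.

{A, B, C, D, E, F}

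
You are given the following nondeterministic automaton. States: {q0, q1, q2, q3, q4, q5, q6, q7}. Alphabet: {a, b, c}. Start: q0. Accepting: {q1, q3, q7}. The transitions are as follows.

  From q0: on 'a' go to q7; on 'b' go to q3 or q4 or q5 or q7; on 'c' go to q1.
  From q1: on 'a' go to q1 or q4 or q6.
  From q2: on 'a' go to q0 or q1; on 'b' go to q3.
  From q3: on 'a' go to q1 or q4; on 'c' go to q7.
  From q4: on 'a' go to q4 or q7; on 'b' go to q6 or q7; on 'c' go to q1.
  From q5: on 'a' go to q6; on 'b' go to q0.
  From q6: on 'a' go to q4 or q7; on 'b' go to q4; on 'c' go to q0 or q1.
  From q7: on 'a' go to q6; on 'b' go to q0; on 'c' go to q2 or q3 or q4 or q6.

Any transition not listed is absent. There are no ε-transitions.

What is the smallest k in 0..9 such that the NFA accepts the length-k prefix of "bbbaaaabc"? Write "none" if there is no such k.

1

Start in {q0}.
Read 'b': q0→{q3, q4, q5, q7}; now {q3, q4, q5, q7}.
None of the earlier sets intersect F, but {q3, q4, q5, q7} does.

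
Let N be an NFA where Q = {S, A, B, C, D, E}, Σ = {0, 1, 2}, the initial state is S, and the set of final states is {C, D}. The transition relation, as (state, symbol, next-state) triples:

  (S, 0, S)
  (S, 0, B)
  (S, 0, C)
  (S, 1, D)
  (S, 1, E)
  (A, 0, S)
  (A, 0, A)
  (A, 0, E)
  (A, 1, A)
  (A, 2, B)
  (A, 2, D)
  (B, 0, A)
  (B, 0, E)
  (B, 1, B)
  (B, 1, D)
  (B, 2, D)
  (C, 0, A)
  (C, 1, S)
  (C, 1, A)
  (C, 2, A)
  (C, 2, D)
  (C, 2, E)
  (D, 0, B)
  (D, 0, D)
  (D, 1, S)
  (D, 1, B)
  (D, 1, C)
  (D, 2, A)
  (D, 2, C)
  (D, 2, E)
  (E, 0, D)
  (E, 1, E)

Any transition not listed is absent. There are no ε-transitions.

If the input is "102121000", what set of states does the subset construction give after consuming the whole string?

Start in {S}.
Read '1': S→{D, E}; now {D, E}.
Read '0': D→{B, D}, E→{D}; now {B, D}.
Read '2': B→{D}, D→{A, C, E}; now {A, C, D, E}.
Read '1': A→{A}, C→{S, A}, D→{S, B, C}, E→{E}; now {S, A, B, C, E}.
Read '2': S→∅, A→{B, D}, B→{D}, C→{A, D, E}, E→∅; now {A, B, D, E}.
Read '1': A→{A}, B→{B, D}, D→{S, B, C}, E→{E}; now {S, A, B, C, D, E}.
Read '0': S→{S, B, C}, A→{S, A, E}, B→{A, E}, C→{A}, D→{B, D}, E→{D}; now {S, A, B, C, D, E}.
Read '0': S→{S, B, C}, A→{S, A, E}, B→{A, E}, C→{A}, D→{B, D}, E→{D}; now {S, A, B, C, D, E}.
Read '0': S→{S, B, C}, A→{S, A, E}, B→{A, E}, C→{A}, D→{B, D}, E→{D}; now {S, A, B, C, D, E}.

{S, A, B, C, D, E}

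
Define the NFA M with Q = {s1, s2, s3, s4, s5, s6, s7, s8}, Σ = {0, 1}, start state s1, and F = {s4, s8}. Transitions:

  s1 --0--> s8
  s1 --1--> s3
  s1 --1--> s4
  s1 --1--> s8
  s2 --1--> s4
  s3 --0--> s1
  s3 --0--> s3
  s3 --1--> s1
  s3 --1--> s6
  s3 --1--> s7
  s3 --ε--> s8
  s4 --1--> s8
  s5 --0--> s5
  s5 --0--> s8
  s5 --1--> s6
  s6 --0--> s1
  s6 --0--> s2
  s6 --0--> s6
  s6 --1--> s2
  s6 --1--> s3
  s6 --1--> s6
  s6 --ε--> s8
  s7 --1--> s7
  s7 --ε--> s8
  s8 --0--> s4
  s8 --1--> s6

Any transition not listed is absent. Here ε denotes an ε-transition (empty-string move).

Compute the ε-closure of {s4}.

Begin with {s4}.
No ε-moves leave this set, so the closure equals the set itself.

{s4}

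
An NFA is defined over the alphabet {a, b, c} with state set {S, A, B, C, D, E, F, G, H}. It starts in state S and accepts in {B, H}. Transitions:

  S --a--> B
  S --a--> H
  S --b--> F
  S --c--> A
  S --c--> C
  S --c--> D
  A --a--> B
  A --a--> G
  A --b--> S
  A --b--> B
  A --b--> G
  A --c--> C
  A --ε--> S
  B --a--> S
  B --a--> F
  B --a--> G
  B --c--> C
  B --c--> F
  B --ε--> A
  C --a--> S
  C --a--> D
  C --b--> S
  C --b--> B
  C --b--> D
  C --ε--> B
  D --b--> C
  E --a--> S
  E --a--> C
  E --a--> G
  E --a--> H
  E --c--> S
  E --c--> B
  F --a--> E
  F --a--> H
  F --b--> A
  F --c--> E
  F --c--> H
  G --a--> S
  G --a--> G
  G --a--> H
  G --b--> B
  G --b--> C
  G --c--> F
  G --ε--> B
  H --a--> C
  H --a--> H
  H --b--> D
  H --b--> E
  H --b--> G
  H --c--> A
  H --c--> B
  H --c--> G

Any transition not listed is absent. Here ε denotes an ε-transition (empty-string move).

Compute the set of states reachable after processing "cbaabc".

{S, A, B, C, D, E, F, H}

Start in {S}.
Read 'c': {S} → {S, A, B, C, D}.
Read 'b': {S, A, B, C, D} → {S, A, B, C, D, F, G}.
Read 'a': {S, A, B, C, D, F, G} → {S, A, B, D, E, F, G, H}.
Read 'a': {S, A, B, D, E, F, G, H} → {S, A, B, C, E, F, G, H}.
Read 'b': {S, A, B, C, E, F, G, H} → {S, A, B, C, D, E, F, G}.
Read 'c': {S, A, B, C, D, E, F, G} → {S, A, B, C, D, E, F, H}.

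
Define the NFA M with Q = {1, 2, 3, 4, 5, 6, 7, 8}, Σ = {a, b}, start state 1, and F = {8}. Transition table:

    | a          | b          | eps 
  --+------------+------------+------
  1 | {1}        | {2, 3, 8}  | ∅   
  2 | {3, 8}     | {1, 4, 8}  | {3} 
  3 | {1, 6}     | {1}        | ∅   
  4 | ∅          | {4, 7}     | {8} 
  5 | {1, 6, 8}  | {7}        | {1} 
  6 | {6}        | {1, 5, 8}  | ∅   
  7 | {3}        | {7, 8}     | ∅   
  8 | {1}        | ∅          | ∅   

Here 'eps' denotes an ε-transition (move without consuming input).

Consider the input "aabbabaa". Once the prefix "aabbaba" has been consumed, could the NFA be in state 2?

No

Start in {1}.
Read 'a': 1→{1}; now {1}.
Read 'a': 1→{1}; now {1}.
Read 'b': 1→{2, 3, 8}; now {2, 3, 8}.
Read 'b': 2→{1, 4, 8}, 3→{1}, 8→∅; now {1, 4, 8}.
Read 'a': 1→{1}, 4→∅, 8→{1}; now {1}.
Read 'b': 1→{2, 3, 8}; now {2, 3, 8}.
Read 'a': 2→{3, 8}, 3→{1, 6}, 8→{1}; now {1, 3, 6, 8}.
State 2 is not in {1, 3, 6, 8}.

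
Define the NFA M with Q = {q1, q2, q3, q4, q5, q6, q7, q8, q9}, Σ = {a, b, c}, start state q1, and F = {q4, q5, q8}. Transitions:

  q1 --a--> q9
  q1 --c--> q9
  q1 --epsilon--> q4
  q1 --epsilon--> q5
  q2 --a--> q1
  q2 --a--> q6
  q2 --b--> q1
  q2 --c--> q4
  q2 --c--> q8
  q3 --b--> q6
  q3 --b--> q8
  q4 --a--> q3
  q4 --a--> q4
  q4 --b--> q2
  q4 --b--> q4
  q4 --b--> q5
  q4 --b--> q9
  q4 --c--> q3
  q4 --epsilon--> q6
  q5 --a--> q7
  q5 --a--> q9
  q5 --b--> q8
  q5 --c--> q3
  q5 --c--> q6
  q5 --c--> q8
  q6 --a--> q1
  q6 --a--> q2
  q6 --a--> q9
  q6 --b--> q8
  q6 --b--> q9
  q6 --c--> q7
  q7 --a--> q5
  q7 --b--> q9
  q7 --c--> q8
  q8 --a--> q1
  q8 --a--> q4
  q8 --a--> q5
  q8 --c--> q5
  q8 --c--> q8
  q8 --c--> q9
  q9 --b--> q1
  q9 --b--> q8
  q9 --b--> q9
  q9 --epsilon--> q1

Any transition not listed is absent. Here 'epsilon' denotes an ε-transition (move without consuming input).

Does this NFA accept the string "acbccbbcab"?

Yes

Start: ε-closure({q1}) = {q1, q4, q5, q6}.
Read 'a': q1→{q9}, q4→{q3, q4}, q5→{q7, q9}, q6→{q1, q2, q9}; union {q1, q2, q3, q4, q7, q9}; ε-closure = {q1, q2, q3, q4, q5, q6, q7, q9}.
Read 'c': q1→{q9}, q2→{q4, q8}, q3→∅, q4→{q3}, q5→{q3, q6, q8}, q6→{q7}, q7→{q8}, q9→∅; union {q3, q4, q6, q7, q8, q9}; ε-closure = {q1, q3, q4, q5, q6, q7, q8, q9}.
Read 'b': q1→∅, q3→{q6, q8}, q4→{q2, q4, q5, q9}, q5→{q8}, q6→{q8, q9}, q7→{q9}, q8→∅, q9→{q1, q8, q9}; now {q1, q2, q4, q5, q6, q8, q9}.
Read 'c': q1→{q9}, q2→{q4, q8}, q4→{q3}, q5→{q3, q6, q8}, q6→{q7}, q8→{q5, q8, q9}, q9→∅; union {q3, q4, q5, q6, q7, q8, q9}; ε-closure = {q1, q3, q4, q5, q6, q7, q8, q9}.
Read 'c': q1→{q9}, q3→∅, q4→{q3}, q5→{q3, q6, q8}, q6→{q7}, q7→{q8}, q8→{q5, q8, q9}, q9→∅; union {q3, q5, q6, q7, q8, q9}; ε-closure = {q1, q3, q4, q5, q6, q7, q8, q9}.
Read 'b': q1→∅, q3→{q6, q8}, q4→{q2, q4, q5, q9}, q5→{q8}, q6→{q8, q9}, q7→{q9}, q8→∅, q9→{q1, q8, q9}; now {q1, q2, q4, q5, q6, q8, q9}.
Read 'b': q1→∅, q2→{q1}, q4→{q2, q4, q5, q9}, q5→{q8}, q6→{q8, q9}, q8→∅, q9→{q1, q8, q9}; union {q1, q2, q4, q5, q8, q9}; ε-closure = {q1, q2, q4, q5, q6, q8, q9}.
Read 'c': q1→{q9}, q2→{q4, q8}, q4→{q3}, q5→{q3, q6, q8}, q6→{q7}, q8→{q5, q8, q9}, q9→∅; union {q3, q4, q5, q6, q7, q8, q9}; ε-closure = {q1, q3, q4, q5, q6, q7, q8, q9}.
Read 'a': q1→{q9}, q3→∅, q4→{q3, q4}, q5→{q7, q9}, q6→{q1, q2, q9}, q7→{q5}, q8→{q1, q4, q5}, q9→∅; union {q1, q2, q3, q4, q5, q7, q9}; ε-closure = {q1, q2, q3, q4, q5, q6, q7, q9}.
Read 'b': q1→∅, q2→{q1}, q3→{q6, q8}, q4→{q2, q4, q5, q9}, q5→{q8}, q6→{q8, q9}, q7→{q9}, q9→{q1, q8, q9}; now {q1, q2, q4, q5, q6, q8, q9}.
The final set {q1, q2, q4, q5, q6, q8, q9} contains the accepting states q4, q5, q8.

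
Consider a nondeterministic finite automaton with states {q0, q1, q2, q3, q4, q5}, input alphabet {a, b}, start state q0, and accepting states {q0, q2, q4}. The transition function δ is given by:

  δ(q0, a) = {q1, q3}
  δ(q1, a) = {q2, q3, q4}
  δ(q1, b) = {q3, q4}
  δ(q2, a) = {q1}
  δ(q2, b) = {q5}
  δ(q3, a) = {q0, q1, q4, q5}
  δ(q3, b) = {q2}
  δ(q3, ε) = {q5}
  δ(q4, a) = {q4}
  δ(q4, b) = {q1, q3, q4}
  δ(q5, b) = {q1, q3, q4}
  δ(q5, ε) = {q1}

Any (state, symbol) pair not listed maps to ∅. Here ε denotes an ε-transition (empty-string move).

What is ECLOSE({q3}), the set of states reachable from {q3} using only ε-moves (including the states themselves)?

{q1, q3, q5}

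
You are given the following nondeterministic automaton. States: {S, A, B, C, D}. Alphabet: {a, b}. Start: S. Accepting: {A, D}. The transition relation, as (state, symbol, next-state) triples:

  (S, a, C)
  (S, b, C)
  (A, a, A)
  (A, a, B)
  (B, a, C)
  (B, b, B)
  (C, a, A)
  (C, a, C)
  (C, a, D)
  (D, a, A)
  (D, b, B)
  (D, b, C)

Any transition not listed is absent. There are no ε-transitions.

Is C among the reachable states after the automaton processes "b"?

Yes

Start in {S}.
Read 'b': {S} → {C}.
State C is in {C}.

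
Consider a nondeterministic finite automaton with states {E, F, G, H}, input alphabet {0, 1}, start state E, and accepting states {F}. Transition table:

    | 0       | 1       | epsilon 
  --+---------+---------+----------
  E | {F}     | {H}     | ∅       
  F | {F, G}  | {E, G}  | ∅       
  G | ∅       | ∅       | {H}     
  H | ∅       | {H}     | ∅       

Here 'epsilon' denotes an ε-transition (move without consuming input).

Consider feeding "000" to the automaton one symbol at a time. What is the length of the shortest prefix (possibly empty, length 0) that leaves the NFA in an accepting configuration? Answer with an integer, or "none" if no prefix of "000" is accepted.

Start in {E}.
Read '0': E→{F}; now {F}.
None of the earlier sets intersect F, but {F} does.

1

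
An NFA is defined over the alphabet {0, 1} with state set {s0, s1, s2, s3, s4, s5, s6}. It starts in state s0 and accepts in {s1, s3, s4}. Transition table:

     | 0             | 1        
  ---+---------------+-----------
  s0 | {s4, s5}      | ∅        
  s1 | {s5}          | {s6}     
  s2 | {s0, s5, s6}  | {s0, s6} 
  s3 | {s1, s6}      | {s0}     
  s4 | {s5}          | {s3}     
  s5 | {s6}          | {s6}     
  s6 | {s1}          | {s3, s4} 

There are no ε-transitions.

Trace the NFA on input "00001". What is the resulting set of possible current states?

{s6}

Start in {s0}.
Read '0': s0→{s4, s5}; now {s4, s5}.
Read '0': s4→{s5}, s5→{s6}; now {s5, s6}.
Read '0': s5→{s6}, s6→{s1}; now {s1, s6}.
Read '0': s1→{s5}, s6→{s1}; now {s1, s5}.
Read '1': s1→{s6}, s5→{s6}; now {s6}.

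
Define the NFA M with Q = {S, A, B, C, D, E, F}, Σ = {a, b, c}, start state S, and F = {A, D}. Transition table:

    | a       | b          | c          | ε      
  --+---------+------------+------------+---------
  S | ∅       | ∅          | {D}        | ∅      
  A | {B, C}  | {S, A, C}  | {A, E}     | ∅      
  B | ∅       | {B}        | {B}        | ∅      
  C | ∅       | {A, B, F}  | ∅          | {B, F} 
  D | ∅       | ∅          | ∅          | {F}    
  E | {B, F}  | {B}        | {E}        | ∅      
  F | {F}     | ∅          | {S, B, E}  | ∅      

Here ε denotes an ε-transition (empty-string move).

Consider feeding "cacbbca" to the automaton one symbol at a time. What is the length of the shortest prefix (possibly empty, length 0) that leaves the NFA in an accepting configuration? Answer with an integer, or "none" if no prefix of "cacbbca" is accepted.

Start in {S}.
Read 'c': S→{D}; union {D}; ε-closure = {D, F}.
None of the earlier sets intersect F, but {D, F} does.

1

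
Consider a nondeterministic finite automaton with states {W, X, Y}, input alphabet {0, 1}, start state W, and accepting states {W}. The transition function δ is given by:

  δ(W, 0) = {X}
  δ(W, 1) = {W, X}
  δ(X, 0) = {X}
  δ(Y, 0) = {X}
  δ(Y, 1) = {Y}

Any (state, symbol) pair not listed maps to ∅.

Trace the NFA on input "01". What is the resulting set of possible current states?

∅

Start in {W}.
Read '0': {W} → {X}.
Read '1': {X} → ∅.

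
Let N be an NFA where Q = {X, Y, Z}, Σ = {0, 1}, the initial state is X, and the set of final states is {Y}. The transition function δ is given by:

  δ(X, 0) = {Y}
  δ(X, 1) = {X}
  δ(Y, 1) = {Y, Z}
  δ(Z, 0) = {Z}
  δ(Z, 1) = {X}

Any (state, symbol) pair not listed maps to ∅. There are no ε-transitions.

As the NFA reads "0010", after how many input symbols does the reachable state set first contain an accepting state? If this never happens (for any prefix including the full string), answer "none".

Start in {X}.
Read '0': {X} → {Y}.
None of the earlier sets intersect F, but {Y} does.

1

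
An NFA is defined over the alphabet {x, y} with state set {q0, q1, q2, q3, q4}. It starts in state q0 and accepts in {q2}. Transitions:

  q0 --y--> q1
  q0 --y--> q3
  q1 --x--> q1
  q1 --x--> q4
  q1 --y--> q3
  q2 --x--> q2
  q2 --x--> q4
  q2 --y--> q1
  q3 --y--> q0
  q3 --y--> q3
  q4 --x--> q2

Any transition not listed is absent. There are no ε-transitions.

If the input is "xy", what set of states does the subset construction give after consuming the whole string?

Start in {q0}.
Read 'x': q0→∅; now ∅.
The set is empty and remains empty for the remaining 1 symbol.

∅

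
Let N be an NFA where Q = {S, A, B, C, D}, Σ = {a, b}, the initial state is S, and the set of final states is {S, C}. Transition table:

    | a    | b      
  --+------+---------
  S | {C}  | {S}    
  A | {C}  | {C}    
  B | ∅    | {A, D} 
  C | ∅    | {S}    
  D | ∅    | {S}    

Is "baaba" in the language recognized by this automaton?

Start in {S}.
Read 'b': {S} → {S}.
Read 'a': {S} → {C}.
Read 'a': {C} → ∅.
The set is empty and remains empty for the remaining 2 symbols.
The final set ∅ contains no accepting state.

No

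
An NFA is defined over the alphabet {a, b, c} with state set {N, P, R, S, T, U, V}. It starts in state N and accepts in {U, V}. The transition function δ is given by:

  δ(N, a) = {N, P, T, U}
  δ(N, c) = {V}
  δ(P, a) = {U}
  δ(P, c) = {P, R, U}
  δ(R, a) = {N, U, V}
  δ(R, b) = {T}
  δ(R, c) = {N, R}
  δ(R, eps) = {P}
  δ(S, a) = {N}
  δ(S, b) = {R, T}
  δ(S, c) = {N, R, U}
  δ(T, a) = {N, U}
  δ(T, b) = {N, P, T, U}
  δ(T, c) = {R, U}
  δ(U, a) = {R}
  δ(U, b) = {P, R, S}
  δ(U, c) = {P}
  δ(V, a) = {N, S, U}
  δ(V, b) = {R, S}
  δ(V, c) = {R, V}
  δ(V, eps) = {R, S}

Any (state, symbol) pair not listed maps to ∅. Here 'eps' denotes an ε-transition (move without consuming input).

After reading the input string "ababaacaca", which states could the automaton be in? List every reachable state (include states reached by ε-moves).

Start in {N}.
Read 'a': {N} → {N, P, T, U}.
Read 'b': {N, P, T, U} → {N, P, R, S, T, U}.
Read 'a': {N, P, R, S, T, U} → {N, P, R, S, T, U, V}.
Read 'b': {N, P, R, S, T, U, V} → {N, P, R, S, T, U}.
Read 'a': {N, P, R, S, T, U} → {N, P, R, S, T, U, V}.
Read 'a': {N, P, R, S, T, U, V} → {N, P, R, S, T, U, V}.
Read 'c': {N, P, R, S, T, U, V} → {N, P, R, S, U, V}.
Read 'a': {N, P, R, S, U, V} → {N, P, R, S, T, U, V}.
Read 'c': {N, P, R, S, T, U, V} → {N, P, R, S, U, V}.
Read 'a': {N, P, R, S, U, V} → {N, P, R, S, T, U, V}.

{N, P, R, S, T, U, V}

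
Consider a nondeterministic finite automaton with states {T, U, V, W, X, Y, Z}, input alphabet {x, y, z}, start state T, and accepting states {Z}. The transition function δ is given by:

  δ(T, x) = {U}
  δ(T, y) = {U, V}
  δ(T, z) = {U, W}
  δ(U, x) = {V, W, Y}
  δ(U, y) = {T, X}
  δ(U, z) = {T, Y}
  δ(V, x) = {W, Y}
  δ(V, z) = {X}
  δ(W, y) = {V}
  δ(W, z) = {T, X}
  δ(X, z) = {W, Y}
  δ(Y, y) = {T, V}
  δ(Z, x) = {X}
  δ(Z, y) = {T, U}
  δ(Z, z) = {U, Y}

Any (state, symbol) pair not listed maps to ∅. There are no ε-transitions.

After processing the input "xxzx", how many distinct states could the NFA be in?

1

Start in {T}.
Read 'x': {T} → {U}.
Read 'x': {U} → {V, W, Y}.
Read 'z': {V, W, Y} → {T, X}.
Read 'x': {T, X} → {U}.
That set has 1 state.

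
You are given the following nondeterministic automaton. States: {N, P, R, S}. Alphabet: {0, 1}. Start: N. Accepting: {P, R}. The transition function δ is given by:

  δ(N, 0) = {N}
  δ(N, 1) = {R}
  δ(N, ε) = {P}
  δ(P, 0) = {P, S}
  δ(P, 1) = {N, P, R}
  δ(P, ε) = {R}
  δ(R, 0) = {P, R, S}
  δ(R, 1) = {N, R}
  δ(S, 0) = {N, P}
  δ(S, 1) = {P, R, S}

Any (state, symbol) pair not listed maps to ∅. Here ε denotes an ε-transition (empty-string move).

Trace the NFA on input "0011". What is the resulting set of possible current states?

{N, P, R, S}

Start: ε-closure({N}) = {N, P, R}.
Read '0': N→{N}, P→{P, S}, R→{P, R, S}; now {N, P, R, S}.
Read '0': N→{N}, P→{P, S}, R→{P, R, S}, S→{N, P}; now {N, P, R, S}.
Read '1': N→{R}, P→{N, P, R}, R→{N, R}, S→{P, R, S}; now {N, P, R, S}.
Read '1': N→{R}, P→{N, P, R}, R→{N, R}, S→{P, R, S}; now {N, P, R, S}.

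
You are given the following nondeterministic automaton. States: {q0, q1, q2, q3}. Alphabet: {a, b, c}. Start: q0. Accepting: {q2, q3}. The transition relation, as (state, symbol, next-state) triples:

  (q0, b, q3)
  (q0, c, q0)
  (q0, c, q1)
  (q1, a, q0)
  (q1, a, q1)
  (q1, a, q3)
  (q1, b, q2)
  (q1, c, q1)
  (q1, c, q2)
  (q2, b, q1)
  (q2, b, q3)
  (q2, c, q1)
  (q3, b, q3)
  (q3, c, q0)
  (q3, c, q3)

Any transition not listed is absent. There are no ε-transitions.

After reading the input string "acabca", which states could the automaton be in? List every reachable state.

∅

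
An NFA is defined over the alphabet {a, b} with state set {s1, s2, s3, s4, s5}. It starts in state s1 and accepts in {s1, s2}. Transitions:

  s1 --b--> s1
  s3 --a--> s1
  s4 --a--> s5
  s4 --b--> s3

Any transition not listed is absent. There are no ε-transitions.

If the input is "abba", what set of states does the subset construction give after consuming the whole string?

∅

Start in {s1}.
Read 'a': s1→∅; now ∅.
The set is empty and remains empty for the remaining 3 symbols.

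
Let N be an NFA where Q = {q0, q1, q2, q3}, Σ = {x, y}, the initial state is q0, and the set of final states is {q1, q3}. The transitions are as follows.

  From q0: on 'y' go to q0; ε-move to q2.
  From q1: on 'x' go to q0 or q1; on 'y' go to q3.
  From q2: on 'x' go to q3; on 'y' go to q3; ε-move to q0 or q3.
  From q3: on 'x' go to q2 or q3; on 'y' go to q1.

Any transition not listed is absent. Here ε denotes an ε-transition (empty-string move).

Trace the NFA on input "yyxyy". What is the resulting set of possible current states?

{q0, q1, q2, q3}

Start: ε-closure({q0}) = {q0, q2, q3}.
Read 'y': q0→{q0}, q2→{q3}, q3→{q1}; union {q0, q1, q3}; ε-closure = {q0, q1, q2, q3}.
Read 'y': q0→{q0}, q1→{q3}, q2→{q3}, q3→{q1}; union {q0, q1, q3}; ε-closure = {q0, q1, q2, q3}.
Read 'x': q0→∅, q1→{q0, q1}, q2→{q3}, q3→{q2, q3}; now {q0, q1, q2, q3}.
Read 'y': q0→{q0}, q1→{q3}, q2→{q3}, q3→{q1}; union {q0, q1, q3}; ε-closure = {q0, q1, q2, q3}.
Read 'y': q0→{q0}, q1→{q3}, q2→{q3}, q3→{q1}; union {q0, q1, q3}; ε-closure = {q0, q1, q2, q3}.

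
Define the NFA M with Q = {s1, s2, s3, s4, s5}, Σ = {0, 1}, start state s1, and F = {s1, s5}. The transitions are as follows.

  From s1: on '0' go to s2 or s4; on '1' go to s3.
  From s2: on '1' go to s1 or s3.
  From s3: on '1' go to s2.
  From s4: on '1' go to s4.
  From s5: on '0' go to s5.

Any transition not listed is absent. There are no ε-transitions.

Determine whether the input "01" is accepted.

Yes

Start in {s1}.
Read '0': {s1} → {s2, s4}.
Read '1': {s2, s4} → {s1, s3, s4}.
The final set {s1, s3, s4} contains the accepting state s1.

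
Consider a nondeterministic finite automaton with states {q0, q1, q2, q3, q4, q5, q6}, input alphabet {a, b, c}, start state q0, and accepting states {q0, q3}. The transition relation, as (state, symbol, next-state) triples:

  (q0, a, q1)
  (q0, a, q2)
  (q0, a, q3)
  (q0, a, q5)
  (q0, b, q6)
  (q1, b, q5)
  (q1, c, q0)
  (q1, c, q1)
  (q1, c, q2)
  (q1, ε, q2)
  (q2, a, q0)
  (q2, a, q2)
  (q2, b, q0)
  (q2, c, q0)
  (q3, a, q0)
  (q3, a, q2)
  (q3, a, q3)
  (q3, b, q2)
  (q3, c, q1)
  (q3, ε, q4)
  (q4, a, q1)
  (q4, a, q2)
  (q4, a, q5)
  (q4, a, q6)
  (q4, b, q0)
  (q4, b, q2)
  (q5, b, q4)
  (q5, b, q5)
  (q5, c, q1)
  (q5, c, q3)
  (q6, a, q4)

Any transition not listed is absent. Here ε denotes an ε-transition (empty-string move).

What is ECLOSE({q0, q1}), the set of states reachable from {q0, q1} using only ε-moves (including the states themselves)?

{q0, q1, q2}

Begin with {q0, q1}.
ε-move q1 → q2; add q2.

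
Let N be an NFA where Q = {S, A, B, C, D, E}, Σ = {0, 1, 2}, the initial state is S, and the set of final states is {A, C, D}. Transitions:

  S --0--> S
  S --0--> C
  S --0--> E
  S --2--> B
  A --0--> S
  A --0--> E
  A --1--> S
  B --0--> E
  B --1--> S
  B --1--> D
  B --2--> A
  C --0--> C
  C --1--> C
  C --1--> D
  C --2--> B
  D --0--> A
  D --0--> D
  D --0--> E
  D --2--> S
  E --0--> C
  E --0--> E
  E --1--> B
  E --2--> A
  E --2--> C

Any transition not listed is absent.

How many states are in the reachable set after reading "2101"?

4

Start in {S}.
Read '2': {S} → {B}.
Read '1': {B} → {S, D}.
Read '0': {S, D} → {S, A, C, D, E}.
Read '1': {S, A, C, D, E} → {S, B, C, D}.
That set has 4 states.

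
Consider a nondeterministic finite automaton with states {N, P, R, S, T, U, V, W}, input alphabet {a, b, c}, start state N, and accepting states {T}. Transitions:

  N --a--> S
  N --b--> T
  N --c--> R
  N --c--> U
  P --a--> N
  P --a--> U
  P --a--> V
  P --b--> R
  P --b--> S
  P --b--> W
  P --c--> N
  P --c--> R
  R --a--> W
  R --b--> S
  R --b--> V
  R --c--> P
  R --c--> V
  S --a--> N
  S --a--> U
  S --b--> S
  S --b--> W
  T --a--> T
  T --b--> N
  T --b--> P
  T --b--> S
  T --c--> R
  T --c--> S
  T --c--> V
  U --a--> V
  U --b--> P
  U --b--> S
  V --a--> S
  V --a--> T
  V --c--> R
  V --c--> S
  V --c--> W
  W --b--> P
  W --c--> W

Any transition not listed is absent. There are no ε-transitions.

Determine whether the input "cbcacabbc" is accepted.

Start in {N}.
Read 'c': N→{R, U}; now {R, U}.
Read 'b': R→{S, V}, U→{P, S}; now {P, S, V}.
Read 'c': P→{N, R}, S→∅, V→{R, S, W}; now {N, R, S, W}.
Read 'a': N→{S}, R→{W}, S→{N, U}, W→∅; now {N, S, U, W}.
Read 'c': N→{R, U}, S→∅, U→∅, W→{W}; now {R, U, W}.
Read 'a': R→{W}, U→{V}, W→∅; now {V, W}.
Read 'b': V→∅, W→{P}; now {P}.
Read 'b': P→{R, S, W}; now {R, S, W}.
Read 'c': R→{P, V}, S→∅, W→{W}; now {P, V, W}.
The final set {P, V, W} contains no accepting state.

No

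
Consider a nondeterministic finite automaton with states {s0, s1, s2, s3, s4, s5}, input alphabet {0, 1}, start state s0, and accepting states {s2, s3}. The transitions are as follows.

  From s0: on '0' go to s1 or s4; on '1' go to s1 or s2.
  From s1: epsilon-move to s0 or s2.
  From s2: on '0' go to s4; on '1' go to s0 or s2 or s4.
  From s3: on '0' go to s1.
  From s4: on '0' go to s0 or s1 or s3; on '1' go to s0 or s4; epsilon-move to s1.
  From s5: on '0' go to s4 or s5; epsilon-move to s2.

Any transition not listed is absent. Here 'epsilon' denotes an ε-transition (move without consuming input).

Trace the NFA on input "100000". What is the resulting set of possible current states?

{s0, s1, s2, s3, s4}

Start in {s0}.
Read '1': {s0} → {s0, s1, s2}.
Read '0': {s0, s1, s2} → {s0, s1, s2, s4}.
Read '0': {s0, s1, s2, s4} → {s0, s1, s2, s3, s4}.
Read '0': {s0, s1, s2, s3, s4} → {s0, s1, s2, s3, s4}.
Read '0': {s0, s1, s2, s3, s4} → {s0, s1, s2, s3, s4}.
Read '0': {s0, s1, s2, s3, s4} → {s0, s1, s2, s3, s4}.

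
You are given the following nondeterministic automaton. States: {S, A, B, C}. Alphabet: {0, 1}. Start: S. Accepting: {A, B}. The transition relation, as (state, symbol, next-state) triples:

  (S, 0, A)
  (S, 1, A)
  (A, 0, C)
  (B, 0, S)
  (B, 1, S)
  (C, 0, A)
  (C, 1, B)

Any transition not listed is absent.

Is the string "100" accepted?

Yes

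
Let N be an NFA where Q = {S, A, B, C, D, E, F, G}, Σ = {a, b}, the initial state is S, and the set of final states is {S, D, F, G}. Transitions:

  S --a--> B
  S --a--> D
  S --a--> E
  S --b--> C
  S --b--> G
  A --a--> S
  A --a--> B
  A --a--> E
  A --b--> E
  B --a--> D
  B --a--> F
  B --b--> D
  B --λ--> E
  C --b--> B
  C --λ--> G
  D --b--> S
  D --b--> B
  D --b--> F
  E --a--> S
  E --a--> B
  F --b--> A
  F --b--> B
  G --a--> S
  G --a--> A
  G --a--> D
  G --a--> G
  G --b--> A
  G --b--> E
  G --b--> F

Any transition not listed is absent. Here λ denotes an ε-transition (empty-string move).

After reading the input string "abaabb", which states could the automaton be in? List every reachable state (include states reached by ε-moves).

{S, A, B, C, D, E, F, G}

Start in {S}.
Read 'a': {S} → {B, D, E}.
Read 'b': {B, D, E} → {S, B, D, E, F}.
Read 'a': {S, B, D, E, F} → {S, B, D, E, F}.
Read 'a': {S, B, D, E, F} → {S, B, D, E, F}.
Read 'b': {S, B, D, E, F} → {S, A, B, C, D, E, F, G}.
Read 'b': {S, A, B, C, D, E, F, G} → {S, A, B, C, D, E, F, G}.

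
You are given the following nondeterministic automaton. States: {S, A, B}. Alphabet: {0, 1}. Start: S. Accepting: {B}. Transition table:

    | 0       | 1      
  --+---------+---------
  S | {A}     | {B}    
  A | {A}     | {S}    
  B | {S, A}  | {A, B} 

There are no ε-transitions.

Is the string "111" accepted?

Start in {S}.
Read '1': S→{B}; now {B}.
Read '1': B→{A, B}; now {A, B}.
Read '1': A→{S}, B→{A, B}; now {S, A, B}.
The final set {S, A, B} contains the accepting state B.

Yes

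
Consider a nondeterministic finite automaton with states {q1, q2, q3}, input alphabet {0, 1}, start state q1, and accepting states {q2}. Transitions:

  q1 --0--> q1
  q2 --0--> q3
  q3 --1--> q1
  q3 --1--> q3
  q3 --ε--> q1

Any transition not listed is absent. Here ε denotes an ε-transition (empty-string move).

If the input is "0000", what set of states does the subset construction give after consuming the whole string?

Start in {q1}.
Read '0': {q1} → {q1}.
Read '0': {q1} → {q1}.
Read '0': {q1} → {q1}.
Read '0': {q1} → {q1}.

{q1}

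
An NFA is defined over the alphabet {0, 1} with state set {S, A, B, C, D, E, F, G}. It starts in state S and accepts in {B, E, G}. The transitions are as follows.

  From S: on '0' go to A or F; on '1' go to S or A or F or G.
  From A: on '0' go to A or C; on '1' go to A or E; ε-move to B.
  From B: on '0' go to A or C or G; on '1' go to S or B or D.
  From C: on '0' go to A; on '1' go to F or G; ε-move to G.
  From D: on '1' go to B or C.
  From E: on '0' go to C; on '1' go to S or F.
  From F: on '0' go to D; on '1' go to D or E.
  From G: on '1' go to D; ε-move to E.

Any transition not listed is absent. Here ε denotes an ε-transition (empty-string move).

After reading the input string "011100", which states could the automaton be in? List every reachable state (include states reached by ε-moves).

{A, B, C, D, E, G}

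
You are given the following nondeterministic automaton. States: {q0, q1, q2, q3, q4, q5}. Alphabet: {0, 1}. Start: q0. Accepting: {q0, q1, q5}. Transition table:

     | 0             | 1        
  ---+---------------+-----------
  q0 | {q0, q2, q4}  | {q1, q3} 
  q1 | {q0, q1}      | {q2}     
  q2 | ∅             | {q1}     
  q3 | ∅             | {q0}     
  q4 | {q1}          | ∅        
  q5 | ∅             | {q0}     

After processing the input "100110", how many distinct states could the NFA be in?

4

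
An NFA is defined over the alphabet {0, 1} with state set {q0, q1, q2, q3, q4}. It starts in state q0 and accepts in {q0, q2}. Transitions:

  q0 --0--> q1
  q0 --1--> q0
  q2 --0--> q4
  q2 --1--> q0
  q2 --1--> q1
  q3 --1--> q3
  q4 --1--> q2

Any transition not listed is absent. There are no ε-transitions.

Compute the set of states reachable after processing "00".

∅

Start in {q0}.
Read '0': q0→{q1}; now {q1}.
Read '0': q1→∅; now ∅.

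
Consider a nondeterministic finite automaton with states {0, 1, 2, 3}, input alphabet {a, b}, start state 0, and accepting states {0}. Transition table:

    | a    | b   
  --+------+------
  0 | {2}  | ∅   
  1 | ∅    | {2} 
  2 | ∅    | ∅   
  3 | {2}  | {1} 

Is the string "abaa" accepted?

Start in {0}.
Read 'a': {0} → {2}.
Read 'b': {2} → ∅.
The set is empty and remains empty for the remaining 2 symbols.
The final set ∅ contains no accepting state.

No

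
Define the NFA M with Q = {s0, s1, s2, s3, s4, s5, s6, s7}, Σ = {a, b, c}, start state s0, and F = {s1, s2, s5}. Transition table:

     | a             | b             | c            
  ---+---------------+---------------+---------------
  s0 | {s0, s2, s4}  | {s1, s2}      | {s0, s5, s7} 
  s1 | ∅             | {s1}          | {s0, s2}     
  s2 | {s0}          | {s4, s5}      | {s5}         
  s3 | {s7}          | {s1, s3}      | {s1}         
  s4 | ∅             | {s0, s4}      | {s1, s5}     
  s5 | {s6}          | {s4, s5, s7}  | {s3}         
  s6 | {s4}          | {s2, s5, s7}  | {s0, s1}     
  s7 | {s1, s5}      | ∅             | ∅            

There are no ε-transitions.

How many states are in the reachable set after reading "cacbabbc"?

6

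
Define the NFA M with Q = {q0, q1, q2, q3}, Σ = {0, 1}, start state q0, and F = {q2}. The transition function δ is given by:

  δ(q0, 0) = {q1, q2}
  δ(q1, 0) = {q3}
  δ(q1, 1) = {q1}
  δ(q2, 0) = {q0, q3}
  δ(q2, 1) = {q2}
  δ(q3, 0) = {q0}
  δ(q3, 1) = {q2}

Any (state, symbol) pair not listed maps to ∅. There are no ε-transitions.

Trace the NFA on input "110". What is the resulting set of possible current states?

∅

Start in {q0}.
Read '1': {q0} → ∅.
The set is empty and remains empty for the remaining 2 symbols.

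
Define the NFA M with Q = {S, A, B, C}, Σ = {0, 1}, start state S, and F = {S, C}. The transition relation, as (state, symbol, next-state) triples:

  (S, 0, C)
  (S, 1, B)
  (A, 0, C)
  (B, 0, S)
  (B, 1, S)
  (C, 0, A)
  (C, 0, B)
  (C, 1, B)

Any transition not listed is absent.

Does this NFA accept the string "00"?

Start in {S}.
Read '0': S→{C}; now {C}.
Read '0': C→{A, B}; now {A, B}.
The final set {A, B} contains no accepting state.

No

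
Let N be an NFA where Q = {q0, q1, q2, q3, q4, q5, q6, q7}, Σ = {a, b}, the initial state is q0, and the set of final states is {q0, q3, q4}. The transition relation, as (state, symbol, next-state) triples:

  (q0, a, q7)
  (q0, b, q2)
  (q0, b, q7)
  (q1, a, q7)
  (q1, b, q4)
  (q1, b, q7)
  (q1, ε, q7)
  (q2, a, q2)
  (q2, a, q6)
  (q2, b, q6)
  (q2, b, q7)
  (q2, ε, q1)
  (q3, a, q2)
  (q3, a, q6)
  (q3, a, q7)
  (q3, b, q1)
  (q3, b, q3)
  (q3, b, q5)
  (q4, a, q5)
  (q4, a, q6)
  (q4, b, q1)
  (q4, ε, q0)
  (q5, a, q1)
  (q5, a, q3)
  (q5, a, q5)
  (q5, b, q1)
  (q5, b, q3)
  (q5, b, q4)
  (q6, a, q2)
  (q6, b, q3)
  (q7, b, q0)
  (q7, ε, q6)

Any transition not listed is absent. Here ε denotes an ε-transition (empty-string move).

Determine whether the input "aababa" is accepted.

No

Start in {q0}.
Read 'a': {q0} → {q6, q7}.
Read 'a': {q6, q7} → {q1, q2, q6, q7}.
Read 'b': {q1, q2, q6, q7} → {q0, q3, q4, q6, q7}.
Read 'a': {q0, q3, q4, q6, q7} → {q1, q2, q5, q6, q7}.
Read 'b': {q1, q2, q5, q6, q7} → {q0, q1, q3, q4, q6, q7}.
Read 'a': {q0, q1, q3, q4, q6, q7} → {q1, q2, q5, q6, q7}.
The final set {q1, q2, q5, q6, q7} contains no accepting state.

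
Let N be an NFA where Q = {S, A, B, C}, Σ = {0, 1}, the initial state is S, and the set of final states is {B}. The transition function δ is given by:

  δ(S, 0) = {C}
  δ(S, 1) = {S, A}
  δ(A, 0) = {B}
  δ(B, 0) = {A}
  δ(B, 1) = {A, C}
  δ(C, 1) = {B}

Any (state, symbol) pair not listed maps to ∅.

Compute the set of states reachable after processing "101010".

Start in {S}.
Read '1': S→{S, A}; now {S, A}.
Read '0': S→{C}, A→{B}; now {B, C}.
Read '1': B→{A, C}, C→{B}; now {A, B, C}.
Read '0': A→{B}, B→{A}, C→∅; now {A, B}.
Read '1': A→∅, B→{A, C}; now {A, C}.
Read '0': A→{B}, C→∅; now {B}.

{B}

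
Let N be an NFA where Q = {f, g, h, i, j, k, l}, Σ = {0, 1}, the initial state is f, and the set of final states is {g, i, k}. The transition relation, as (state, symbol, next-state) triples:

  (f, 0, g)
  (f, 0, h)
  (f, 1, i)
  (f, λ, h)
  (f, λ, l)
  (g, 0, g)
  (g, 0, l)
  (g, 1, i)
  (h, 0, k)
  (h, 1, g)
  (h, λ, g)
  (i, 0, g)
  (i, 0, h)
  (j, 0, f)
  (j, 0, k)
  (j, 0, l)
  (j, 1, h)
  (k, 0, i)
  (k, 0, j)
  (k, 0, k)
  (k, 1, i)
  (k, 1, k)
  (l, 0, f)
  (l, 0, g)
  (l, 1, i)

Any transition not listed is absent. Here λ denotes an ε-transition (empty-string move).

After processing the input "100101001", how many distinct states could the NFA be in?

Start: ε-closure({f}) = {f, g, h, l}.
Read '1': {f, g, h, l} → {g, i}.
Read '0': {g, i} → {g, h, l}.
Read '0': {g, h, l} → {f, g, h, k, l}.
Read '1': {f, g, h, k, l} → {g, i, k}.
Read '0': {g, i, k} → {g, h, i, j, k, l}.
Read '1': {g, h, i, j, k, l} → {g, h, i, k}.
Read '0': {g, h, i, k} → {g, h, i, j, k, l}.
Read '0': {g, h, i, j, k, l} → {f, g, h, i, j, k, l}.
Read '1': {f, g, h, i, j, k, l} → {g, h, i, k}.
That set has 4 states.

4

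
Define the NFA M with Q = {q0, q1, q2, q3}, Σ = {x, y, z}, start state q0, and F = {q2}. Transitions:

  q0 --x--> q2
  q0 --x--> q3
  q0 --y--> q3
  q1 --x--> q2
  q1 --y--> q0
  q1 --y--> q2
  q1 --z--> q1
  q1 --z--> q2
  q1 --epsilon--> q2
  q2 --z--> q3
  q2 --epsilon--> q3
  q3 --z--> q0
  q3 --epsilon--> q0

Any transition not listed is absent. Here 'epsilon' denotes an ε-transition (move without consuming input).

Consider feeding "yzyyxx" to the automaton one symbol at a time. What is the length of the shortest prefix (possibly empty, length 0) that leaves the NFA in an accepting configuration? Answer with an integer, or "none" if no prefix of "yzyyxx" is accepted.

5

Start in {q0}.
Read 'y': {q0} → {q0, q3}.
Read 'z': {q0, q3} → {q0}.
Read 'y': {q0} → {q0, q3}.
Read 'y': {q0, q3} → {q0, q3}.
Read 'x': {q0, q3} → {q0, q2, q3}.
None of the earlier sets intersect F, but {q0, q2, q3} does.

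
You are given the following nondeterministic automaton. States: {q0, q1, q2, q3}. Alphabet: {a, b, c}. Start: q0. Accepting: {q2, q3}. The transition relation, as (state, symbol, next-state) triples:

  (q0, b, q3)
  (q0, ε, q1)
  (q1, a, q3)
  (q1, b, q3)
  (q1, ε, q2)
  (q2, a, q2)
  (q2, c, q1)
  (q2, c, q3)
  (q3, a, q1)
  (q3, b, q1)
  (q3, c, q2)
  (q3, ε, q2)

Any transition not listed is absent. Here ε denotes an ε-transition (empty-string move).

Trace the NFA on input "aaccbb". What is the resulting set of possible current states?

Start: ε-closure({q0}) = {q0, q1, q2}.
Read 'a': q0→∅, q1→{q3}, q2→{q2}; now {q2, q3}.
Read 'a': q2→{q2}, q3→{q1}; now {q1, q2}.
Read 'c': q1→∅, q2→{q1, q3}; union {q1, q3}; ε-closure = {q1, q2, q3}.
Read 'c': q1→∅, q2→{q1, q3}, q3→{q2}; now {q1, q2, q3}.
Read 'b': q1→{q3}, q2→∅, q3→{q1}; union {q1, q3}; ε-closure = {q1, q2, q3}.
Read 'b': q1→{q3}, q2→∅, q3→{q1}; union {q1, q3}; ε-closure = {q1, q2, q3}.

{q1, q2, q3}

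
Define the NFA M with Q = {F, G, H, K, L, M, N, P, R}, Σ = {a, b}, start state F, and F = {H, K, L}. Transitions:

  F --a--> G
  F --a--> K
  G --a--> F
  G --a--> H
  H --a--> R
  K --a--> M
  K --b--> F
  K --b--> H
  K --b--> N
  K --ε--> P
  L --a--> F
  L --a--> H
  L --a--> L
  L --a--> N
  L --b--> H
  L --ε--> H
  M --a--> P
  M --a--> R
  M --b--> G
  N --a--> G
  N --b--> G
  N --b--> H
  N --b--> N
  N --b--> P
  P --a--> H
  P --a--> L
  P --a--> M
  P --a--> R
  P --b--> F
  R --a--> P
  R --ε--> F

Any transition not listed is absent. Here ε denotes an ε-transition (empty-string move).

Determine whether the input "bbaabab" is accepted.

Start in {F}.
Read 'b': F→∅; now ∅.
The set is empty and remains empty for the remaining 6 symbols.
The final set ∅ contains no accepting state.

No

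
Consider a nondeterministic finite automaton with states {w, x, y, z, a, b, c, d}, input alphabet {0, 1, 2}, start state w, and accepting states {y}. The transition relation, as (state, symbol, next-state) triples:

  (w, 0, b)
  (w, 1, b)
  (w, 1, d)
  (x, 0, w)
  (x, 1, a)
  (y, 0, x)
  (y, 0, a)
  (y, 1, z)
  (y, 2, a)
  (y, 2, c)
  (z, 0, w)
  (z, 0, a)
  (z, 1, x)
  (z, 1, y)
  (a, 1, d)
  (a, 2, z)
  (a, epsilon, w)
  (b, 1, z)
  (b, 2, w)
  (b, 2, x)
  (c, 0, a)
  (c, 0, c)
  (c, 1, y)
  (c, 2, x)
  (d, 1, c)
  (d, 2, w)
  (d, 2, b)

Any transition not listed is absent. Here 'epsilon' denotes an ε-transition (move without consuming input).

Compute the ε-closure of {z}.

{z}

Begin with {z}.
No ε-moves leave this set, so the closure equals the set itself.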